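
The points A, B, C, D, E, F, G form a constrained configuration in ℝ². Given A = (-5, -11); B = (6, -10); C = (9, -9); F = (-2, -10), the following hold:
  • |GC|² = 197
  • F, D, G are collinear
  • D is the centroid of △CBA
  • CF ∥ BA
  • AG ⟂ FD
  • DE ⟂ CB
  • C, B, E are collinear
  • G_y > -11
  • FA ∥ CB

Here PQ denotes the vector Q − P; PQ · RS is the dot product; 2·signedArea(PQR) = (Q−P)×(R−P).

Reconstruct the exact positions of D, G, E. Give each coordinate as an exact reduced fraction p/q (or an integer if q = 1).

1. D_x = 10/3  [D is the centroid of △CBA]
2. D_y = -10  [D is the centroid of △CBA]
   → D = (10/3, -10)
3. G_x = -5  [F, D, G are collinear ∩ AG ⟂ FD]
4. G_y = -10  [F, D, G are collinear ∩ AG ⟂ FD]
   → G = (-5, -10)
5. E_x = 18/5  [C, B, E are collinear ∩ DE ⟂ CB]
6. E_y = -54/5  [C, B, E are collinear ∩ DE ⟂ CB]
   → E = (18/5, -54/5)

D = (10/3, -10)
E = (18/5, -54/5)
G = (-5, -10)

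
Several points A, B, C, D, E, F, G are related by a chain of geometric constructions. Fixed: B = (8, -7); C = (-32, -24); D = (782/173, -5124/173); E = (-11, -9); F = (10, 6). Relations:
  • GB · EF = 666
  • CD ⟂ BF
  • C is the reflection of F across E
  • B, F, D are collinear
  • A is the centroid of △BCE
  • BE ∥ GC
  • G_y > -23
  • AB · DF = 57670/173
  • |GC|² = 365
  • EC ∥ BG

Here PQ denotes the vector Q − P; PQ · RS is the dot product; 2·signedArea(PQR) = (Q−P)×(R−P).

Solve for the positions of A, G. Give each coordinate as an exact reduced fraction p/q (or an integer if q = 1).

A = (-35/3, -40/3)
G = (-13, -22)

1. A_x = -35/3  [A is the centroid of △BCE]
2. A_y = -40/3  [A is the centroid of △BCE]
   → A = (-35/3, -40/3)
3. G_x = -13  [BE ∥ GC ∩ EC ∥ BG]
4. G_y = -22  [BE ∥ GC ∩ EC ∥ BG]
   → G = (-13, -22)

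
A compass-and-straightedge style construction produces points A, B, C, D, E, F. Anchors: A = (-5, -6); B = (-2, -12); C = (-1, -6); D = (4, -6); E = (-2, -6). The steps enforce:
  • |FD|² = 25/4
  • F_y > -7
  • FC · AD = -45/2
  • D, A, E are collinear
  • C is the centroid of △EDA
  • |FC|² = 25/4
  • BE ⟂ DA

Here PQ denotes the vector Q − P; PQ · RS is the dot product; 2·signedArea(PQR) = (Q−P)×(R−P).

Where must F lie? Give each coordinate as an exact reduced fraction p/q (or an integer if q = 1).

F = (3/2, -6)

1. F_x = 3/2  [FC · AD = -45/2]
2. F_y = -6  [|FD|² = 25/4]
   → F = (3/2, -6)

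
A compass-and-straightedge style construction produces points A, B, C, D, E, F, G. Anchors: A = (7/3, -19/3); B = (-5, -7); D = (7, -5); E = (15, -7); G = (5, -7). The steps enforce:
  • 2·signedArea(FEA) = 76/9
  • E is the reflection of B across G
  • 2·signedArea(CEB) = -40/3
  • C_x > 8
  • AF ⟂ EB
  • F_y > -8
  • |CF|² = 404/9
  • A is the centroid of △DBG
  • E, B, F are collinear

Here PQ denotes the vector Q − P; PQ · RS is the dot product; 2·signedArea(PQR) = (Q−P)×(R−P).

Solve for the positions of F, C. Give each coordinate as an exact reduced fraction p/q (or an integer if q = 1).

C = (9, -19/3)
F = (7/3, -7)

1. F_x = 7/3  [E, B, F are collinear ∩ AF ⟂ EB]
2. F_y = -7  [E, B, F are collinear ∩ AF ⟂ EB]
   → F = (7/3, -7)
3. C_y = -19/3  [2·signedArea(CEB) = -40/3]
4. C_x = 9  [|CF|² = 404/9]
   → C = (9, -19/3)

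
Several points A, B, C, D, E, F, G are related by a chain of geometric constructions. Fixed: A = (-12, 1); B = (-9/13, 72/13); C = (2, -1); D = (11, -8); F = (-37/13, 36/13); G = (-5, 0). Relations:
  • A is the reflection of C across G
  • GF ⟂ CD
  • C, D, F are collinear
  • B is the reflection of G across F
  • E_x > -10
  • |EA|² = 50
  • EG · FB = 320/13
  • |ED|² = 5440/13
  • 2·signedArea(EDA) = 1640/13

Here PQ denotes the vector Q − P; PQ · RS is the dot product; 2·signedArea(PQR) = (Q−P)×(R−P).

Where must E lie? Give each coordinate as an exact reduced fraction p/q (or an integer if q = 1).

1. E_x = -121/13  [2·signedArea(EDA) = 1640/13 ∩ EG · FB = 320/13]
2. E_y = -72/13  [2·signedArea(EDA) = 1640/13 ∩ EG · FB = 320/13]
   → E = (-121/13, -72/13)

E = (-121/13, -72/13)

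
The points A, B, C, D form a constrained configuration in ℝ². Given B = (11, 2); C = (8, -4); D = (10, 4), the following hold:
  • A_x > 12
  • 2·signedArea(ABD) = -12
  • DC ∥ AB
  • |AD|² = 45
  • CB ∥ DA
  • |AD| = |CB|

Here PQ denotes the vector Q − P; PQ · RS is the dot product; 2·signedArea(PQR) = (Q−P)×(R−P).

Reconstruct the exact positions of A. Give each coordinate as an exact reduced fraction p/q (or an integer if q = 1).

1. A_x = 13  [DC ∥ AB ∩ CB ∥ DA]
2. A_y = 10  [DC ∥ AB ∩ CB ∥ DA]
   → A = (13, 10)

A = (13, 10)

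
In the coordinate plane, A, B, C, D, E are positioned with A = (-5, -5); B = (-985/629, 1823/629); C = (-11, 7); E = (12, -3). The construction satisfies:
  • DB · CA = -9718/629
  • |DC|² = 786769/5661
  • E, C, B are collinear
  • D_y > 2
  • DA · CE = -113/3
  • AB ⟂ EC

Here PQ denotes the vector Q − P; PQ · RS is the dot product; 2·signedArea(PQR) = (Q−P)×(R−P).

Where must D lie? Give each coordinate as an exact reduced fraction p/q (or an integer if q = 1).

1. D_x = -356/1887  [DB · CA = -9718/629 ∩ DA · CE = -113/3]
2. D_y = 4339/1887  [DB · CA = -9718/629 ∩ DA · CE = -113/3]
   → D = (-356/1887, 4339/1887)

D = (-356/1887, 4339/1887)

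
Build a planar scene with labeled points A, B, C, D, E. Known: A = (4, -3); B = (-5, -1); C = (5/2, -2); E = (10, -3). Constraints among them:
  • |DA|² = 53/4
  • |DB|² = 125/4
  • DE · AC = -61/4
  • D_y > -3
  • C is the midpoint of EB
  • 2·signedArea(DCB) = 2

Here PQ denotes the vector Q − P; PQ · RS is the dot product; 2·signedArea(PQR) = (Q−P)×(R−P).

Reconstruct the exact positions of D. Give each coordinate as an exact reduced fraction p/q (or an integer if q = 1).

1. D_x = 1/2  [DE · AC = -61/4 ∩ 2·signedArea(DCB) = 2]
2. D_y = -2  [DE · AC = -61/4 ∩ 2·signedArea(DCB) = 2]
   → D = (1/2, -2)

D = (1/2, -2)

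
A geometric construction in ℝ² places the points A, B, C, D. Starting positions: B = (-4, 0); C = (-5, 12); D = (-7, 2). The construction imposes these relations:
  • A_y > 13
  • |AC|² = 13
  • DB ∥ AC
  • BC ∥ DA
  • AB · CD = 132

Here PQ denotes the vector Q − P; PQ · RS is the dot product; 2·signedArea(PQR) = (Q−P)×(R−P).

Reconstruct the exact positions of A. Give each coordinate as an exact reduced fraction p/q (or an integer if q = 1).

A = (-8, 14)

1. A_x = -8  [DB ∥ AC ∩ BC ∥ DA]
2. A_y = 14  [DB ∥ AC ∩ BC ∥ DA]
   → A = (-8, 14)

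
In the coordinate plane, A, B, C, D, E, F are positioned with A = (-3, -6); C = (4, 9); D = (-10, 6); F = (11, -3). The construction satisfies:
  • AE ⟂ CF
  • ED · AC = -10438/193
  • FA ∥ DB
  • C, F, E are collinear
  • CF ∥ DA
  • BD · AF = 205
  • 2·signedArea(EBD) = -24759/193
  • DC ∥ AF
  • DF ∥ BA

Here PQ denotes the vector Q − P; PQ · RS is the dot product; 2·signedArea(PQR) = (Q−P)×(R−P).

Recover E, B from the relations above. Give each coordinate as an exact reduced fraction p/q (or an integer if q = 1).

B = (-24, 3)
E = (1689/193, 165/193)

1. E_x = 1689/193  [C, F, E are collinear ∩ AE ⟂ CF]
2. E_y = 165/193  [C, F, E are collinear ∩ AE ⟂ CF]
   → E = (1689/193, 165/193)
3. B_x = -24  [DF ∥ BA ∩ FA ∥ DB]
4. B_y = 3  [DF ∥ BA ∩ FA ∥ DB]
   → B = (-24, 3)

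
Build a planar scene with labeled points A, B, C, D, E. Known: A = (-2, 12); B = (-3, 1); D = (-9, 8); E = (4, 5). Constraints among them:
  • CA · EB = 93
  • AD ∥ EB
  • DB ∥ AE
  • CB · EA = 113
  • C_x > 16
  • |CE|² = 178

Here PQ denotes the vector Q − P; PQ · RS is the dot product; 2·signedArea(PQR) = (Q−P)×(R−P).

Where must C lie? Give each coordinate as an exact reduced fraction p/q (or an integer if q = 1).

1. C_x = 17  [CA · EB = 93 ∩ CB · EA = 113]
2. C_y = 2  [CA · EB = 93 ∩ CB · EA = 113]
   → C = (17, 2)

C = (17, 2)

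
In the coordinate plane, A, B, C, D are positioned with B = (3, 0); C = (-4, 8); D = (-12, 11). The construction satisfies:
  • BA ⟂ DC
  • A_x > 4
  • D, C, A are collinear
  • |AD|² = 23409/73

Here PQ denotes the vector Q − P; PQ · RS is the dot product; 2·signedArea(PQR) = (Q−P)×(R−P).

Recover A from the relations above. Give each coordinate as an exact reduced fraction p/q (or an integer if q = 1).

1. A_x = 348/73  [D, C, A are collinear ∩ BA ⟂ DC]
2. A_y = 344/73  [D, C, A are collinear ∩ BA ⟂ DC]
   → A = (348/73, 344/73)

A = (348/73, 344/73)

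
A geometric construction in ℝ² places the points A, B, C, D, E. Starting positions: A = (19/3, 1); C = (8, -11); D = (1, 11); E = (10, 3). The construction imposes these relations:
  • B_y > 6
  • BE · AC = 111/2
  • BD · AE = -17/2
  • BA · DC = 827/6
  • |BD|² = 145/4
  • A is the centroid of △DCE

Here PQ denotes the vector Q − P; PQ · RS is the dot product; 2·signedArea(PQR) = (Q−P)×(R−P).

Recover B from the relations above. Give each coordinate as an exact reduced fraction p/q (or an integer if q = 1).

1. B_x = 11/2  [BD · AE = -17/2 ∩ BE · AC = 111/2]
2. B_y = 7  [BD · AE = -17/2 ∩ BE · AC = 111/2]
   → B = (11/2, 7)

B = (11/2, 7)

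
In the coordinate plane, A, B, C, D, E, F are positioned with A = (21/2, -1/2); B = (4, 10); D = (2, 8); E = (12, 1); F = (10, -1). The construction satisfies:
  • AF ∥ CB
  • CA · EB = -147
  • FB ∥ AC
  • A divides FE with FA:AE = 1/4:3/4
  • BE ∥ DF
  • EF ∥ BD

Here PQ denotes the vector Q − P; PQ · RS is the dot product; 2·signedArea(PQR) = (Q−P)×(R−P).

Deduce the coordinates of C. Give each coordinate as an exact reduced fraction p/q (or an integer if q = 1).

C = (9/2, 21/2)

1. C_x = 9/2  [AF ∥ CB ∩ FB ∥ AC]
2. C_y = 21/2  [AF ∥ CB ∩ FB ∥ AC]
   → C = (9/2, 21/2)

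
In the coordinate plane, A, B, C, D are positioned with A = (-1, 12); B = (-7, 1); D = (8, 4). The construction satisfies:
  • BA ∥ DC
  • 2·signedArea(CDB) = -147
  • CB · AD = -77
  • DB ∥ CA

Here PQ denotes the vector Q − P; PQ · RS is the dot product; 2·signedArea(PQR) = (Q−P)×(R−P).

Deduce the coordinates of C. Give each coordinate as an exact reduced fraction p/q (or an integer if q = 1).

1. C_x = 14  [DB ∥ CA ∩ BA ∥ DC]
2. C_y = 15  [DB ∥ CA ∩ BA ∥ DC]
   → C = (14, 15)

C = (14, 15)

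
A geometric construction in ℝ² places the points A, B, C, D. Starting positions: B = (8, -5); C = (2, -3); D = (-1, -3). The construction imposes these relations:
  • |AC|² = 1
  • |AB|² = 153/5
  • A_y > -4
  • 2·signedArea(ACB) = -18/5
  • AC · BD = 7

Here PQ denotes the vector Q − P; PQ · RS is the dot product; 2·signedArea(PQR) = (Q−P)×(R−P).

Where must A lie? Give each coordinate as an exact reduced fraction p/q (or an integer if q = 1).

1. A_x = 13/5  [AC · BD = 7 ∩ 2·signedArea(ACB) = -18/5]
2. A_y = -19/5  [AC · BD = 7 ∩ 2·signedArea(ACB) = -18/5]
   → A = (13/5, -19/5)

A = (13/5, -19/5)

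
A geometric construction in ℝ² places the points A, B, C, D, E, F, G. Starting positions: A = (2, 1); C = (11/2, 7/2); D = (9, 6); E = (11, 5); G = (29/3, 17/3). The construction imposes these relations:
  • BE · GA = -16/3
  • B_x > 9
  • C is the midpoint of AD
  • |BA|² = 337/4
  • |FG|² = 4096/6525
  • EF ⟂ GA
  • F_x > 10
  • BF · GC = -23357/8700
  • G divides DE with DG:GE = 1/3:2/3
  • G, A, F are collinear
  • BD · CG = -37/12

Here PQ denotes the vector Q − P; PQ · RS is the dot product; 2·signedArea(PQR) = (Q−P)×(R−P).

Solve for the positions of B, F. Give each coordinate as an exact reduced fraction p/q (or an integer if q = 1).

B = (10, 11/2)
F = (7499/725, 4407/725)

1. B_x = 10  [BD · CG = -37/12 ∩ BE · GA = -16/3]
2. B_y = 11/2  [BD · CG = -37/12 ∩ BE · GA = -16/3]
   → B = (10, 11/2)
3. F_x = 7499/725  [G, A, F are collinear ∩ EF ⟂ GA]
4. F_y = 4407/725  [G, A, F are collinear ∩ EF ⟂ GA]
   → F = (7499/725, 4407/725)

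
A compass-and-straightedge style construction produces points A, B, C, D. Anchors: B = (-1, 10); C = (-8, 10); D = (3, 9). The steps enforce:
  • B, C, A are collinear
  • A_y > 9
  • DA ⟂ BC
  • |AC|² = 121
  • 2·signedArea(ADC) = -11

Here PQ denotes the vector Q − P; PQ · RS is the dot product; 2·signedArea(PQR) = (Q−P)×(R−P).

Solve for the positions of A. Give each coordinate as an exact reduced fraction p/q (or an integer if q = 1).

A = (3, 10)

1. A_x = 3  [B, C, A are collinear ∩ DA ⟂ BC]
2. A_y = 10  [B, C, A are collinear ∩ DA ⟂ BC]
   → A = (3, 10)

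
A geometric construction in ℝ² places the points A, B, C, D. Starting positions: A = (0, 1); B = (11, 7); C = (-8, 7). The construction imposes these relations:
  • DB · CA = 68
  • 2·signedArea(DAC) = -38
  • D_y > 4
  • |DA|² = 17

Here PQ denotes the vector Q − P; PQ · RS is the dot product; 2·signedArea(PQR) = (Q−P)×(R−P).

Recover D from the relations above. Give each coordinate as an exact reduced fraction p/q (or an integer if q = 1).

1. D_x = 1  [2·signedArea(DAC) = -38 ∩ DB · CA = 68]
2. D_y = 5  [2·signedArea(DAC) = -38 ∩ DB · CA = 68]
   → D = (1, 5)

D = (1, 5)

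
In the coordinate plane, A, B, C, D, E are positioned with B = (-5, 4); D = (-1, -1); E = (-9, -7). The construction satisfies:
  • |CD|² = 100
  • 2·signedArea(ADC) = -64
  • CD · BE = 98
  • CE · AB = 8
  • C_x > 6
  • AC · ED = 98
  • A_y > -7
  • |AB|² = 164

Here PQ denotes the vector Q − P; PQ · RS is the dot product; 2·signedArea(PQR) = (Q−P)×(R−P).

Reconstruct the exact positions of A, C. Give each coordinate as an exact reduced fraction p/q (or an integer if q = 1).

1. C_x = 7  [line 4·x + 11·y + -83 = 0 ∩ |CD|² = 100]
2. C_y = 5  [line 4·x + 11·y + -83 = 0 ∩ |CD|² = 100]
   → C = (7, 5)
3. A_x = 3  [AC · ED = 98 ∩ 2·signedArea(ADC) = -64]
4. A_y = -6  [AC · ED = 98 ∩ 2·signedArea(ADC) = -64]
   → A = (3, -6)

A = (3, -6)
C = (7, 5)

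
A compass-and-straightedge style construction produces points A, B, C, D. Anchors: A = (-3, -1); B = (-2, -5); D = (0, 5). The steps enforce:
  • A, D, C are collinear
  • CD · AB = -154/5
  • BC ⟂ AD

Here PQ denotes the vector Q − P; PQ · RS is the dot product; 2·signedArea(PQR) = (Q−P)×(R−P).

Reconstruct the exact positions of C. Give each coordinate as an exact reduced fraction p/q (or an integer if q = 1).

1. C_x = -22/5  [A, D, C are collinear ∩ BC ⟂ AD]
2. C_y = -19/5  [A, D, C are collinear ∩ BC ⟂ AD]
   → C = (-22/5, -19/5)

C = (-22/5, -19/5)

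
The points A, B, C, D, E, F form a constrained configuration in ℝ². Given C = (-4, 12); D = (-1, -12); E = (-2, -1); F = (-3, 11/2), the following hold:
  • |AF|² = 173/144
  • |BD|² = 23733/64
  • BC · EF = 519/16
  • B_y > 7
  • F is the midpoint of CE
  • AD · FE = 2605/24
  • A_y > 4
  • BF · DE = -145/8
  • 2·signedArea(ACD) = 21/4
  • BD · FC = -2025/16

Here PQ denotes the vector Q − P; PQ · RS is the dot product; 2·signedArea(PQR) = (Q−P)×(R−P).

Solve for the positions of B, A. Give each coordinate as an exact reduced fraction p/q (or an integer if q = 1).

A = (-17/6, 53/12)
B = (-13/4, 57/8)

1. B_x = -13/4  [BD · FC = -2025/16 ∩ BF · DE = -145/8]
2. B_y = 57/8  [BD · FC = -2025/16 ∩ BF · DE = -145/8]
   → B = (-13/4, 57/8)
3. A_x = -17/6  [AD · FE = 2605/24 ∩ 2·signedArea(ACD) = 21/4]
4. A_y = 53/12  [AD · FE = 2605/24 ∩ 2·signedArea(ACD) = 21/4]
   → A = (-17/6, 53/12)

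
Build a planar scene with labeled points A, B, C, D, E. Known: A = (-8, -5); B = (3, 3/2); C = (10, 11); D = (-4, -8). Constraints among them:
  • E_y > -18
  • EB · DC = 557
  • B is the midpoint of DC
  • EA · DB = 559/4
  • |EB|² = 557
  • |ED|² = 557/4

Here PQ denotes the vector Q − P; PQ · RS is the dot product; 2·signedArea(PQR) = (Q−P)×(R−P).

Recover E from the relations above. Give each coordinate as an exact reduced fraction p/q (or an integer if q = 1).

E = (-11, -35/2)

1. E_x = -11  [line -14·x + -19·y + -973/2 = 0 ∩ |EB|² = 557]
2. E_y = -35/2  [line -14·x + -19·y + -973/2 = 0 ∩ |EB|² = 557]
   → E = (-11, -35/2)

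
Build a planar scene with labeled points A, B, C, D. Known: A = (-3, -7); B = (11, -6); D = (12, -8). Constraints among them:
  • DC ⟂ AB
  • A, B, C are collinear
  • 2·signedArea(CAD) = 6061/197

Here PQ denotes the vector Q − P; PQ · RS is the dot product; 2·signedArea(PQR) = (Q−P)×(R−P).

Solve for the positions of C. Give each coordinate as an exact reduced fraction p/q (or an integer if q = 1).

1. C_x = 2335/197  [A, B, C are collinear ∩ DC ⟂ AB]
2. C_y = -1170/197  [A, B, C are collinear ∩ DC ⟂ AB]
   → C = (2335/197, -1170/197)

C = (2335/197, -1170/197)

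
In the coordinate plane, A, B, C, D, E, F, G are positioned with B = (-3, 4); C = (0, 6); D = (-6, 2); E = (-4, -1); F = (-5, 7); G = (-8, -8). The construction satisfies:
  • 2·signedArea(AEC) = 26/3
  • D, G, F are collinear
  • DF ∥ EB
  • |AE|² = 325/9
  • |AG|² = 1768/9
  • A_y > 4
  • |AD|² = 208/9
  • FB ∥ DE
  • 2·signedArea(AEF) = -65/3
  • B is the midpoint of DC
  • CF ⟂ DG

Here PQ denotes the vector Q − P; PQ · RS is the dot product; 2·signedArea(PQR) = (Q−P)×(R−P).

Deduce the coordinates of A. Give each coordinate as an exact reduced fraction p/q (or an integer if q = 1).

1. A_x = -2  [2·signedArea(AEF) = -65/3 ∩ 2·signedArea(AEC) = 26/3]
2. A_y = 14/3  [2·signedArea(AEF) = -65/3 ∩ 2·signedArea(AEC) = 26/3]
   → A = (-2, 14/3)

A = (-2, 14/3)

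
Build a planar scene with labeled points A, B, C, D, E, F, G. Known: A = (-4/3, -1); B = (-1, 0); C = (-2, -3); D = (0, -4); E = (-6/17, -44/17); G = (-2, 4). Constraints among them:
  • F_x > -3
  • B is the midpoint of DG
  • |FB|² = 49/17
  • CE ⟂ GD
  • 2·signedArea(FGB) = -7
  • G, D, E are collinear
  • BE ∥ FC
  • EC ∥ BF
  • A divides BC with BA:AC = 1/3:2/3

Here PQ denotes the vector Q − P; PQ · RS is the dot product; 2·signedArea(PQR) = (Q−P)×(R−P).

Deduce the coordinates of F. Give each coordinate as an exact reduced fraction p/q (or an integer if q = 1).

1. F_x = -45/17  [BE ∥ FC ∩ EC ∥ BF]
2. F_y = -7/17  [BE ∥ FC ∩ EC ∥ BF]
   → F = (-45/17, -7/17)

F = (-45/17, -7/17)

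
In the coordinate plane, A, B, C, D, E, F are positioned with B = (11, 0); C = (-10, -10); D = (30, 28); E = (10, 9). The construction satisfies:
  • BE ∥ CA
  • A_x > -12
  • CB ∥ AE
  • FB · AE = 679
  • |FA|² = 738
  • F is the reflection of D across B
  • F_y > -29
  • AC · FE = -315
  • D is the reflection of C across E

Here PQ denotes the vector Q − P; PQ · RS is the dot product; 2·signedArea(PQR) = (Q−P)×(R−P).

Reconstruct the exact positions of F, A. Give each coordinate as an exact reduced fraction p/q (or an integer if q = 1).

1. F_x = -8  [F is the reflection of D across B]
2. F_y = -28  [F is the reflection of D across B]
   → F = (-8, -28)
3. A_x = -11  [CB ∥ AE ∩ BE ∥ CA]
4. A_y = -1  [CB ∥ AE ∩ BE ∥ CA]
   → A = (-11, -1)

A = (-11, -1)
F = (-8, -28)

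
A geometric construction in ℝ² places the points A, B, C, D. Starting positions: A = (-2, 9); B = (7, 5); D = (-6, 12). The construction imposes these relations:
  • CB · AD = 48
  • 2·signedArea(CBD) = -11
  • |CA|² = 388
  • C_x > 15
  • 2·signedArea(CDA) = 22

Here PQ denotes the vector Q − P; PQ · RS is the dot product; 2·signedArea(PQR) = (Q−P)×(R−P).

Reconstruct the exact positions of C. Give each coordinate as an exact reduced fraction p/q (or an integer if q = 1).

1. C_x = 16  [2·signedArea(CDA) = 22 ∩ 2·signedArea(CBD) = -11]
2. C_y = 1  [2·signedArea(CDA) = 22 ∩ 2·signedArea(CBD) = -11]
   → C = (16, 1)

C = (16, 1)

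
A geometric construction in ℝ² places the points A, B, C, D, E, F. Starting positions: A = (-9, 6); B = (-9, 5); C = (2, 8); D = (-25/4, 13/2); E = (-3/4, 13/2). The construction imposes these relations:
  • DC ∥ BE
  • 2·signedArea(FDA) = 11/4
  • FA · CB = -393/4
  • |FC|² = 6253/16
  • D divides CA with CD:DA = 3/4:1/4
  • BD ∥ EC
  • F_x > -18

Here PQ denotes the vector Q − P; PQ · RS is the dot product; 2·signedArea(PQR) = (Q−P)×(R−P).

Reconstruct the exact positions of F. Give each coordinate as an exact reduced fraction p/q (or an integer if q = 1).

F = (-69/4, 7/2)

1. F_x = -69/4  [2·signedArea(FDA) = 11/4 ∩ FA · CB = -393/4]
2. F_y = 7/2  [2·signedArea(FDA) = 11/4 ∩ FA · CB = -393/4]
   → F = (-69/4, 7/2)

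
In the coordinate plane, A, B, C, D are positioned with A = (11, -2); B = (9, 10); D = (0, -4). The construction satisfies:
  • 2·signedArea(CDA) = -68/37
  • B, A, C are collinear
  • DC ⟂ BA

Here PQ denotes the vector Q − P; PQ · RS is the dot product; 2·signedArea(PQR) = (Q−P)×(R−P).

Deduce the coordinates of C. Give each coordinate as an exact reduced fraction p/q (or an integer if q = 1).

1. C_x = 408/37  [B, A, C are collinear ∩ DC ⟂ BA]
2. C_y = -80/37  [B, A, C are collinear ∩ DC ⟂ BA]
   → C = (408/37, -80/37)

C = (408/37, -80/37)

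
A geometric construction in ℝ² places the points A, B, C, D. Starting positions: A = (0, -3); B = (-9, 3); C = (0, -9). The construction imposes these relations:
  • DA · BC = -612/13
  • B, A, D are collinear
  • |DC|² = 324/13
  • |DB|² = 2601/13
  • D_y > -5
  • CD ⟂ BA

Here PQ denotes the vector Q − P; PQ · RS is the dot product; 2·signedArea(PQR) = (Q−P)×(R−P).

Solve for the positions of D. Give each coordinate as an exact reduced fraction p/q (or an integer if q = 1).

1. D_x = 36/13  [B, A, D are collinear ∩ CD ⟂ BA]
2. D_y = -63/13  [B, A, D are collinear ∩ CD ⟂ BA]
   → D = (36/13, -63/13)

D = (36/13, -63/13)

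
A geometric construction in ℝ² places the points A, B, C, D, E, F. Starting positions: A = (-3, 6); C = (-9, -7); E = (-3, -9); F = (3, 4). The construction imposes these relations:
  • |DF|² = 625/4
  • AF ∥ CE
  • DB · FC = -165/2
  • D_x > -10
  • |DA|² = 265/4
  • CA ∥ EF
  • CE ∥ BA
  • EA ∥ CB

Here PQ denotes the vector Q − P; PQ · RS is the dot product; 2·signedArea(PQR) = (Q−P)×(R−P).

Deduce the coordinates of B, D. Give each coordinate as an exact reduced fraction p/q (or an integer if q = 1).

B = (-9, 8)
D = (-9, 1/2)

1. B_x = -9  [CE ∥ BA ∩ EA ∥ CB]
2. B_y = 8  [CE ∥ BA ∩ EA ∥ CB]
   → B = (-9, 8)
3. D_x = -9  [line 12·x + 11·y + 205/2 = 0 ∩ |DA|² = 265/4]
4. D_y = 1/2  [line 12·x + 11·y + 205/2 = 0 ∩ |DA|² = 265/4]
   → D = (-9, 1/2)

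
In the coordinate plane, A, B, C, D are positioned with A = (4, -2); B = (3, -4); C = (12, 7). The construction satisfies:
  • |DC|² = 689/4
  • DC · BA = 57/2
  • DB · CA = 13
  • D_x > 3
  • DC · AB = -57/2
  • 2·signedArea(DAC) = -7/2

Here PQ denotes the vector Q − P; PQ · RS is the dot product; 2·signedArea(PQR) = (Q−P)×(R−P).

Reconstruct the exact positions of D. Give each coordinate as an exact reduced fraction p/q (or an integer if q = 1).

D = (7/2, -3)

1. D_x = 7/2  [DB · CA = 13 ∩ 2·signedArea(DAC) = -7/2]
2. D_y = -3  [DB · CA = 13 ∩ 2·signedArea(DAC) = -7/2]
   → D = (7/2, -3)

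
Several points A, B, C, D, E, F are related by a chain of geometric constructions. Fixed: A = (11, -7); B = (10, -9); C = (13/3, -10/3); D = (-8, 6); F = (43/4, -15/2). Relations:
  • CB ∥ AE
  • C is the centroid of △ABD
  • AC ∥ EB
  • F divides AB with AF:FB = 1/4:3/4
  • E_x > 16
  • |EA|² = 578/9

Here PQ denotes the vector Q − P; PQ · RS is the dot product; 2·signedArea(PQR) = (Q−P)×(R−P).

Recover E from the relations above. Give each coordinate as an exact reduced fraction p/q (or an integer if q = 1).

1. E_x = 50/3  [AC ∥ EB ∩ CB ∥ AE]
2. E_y = -38/3  [AC ∥ EB ∩ CB ∥ AE]
   → E = (50/3, -38/3)

E = (50/3, -38/3)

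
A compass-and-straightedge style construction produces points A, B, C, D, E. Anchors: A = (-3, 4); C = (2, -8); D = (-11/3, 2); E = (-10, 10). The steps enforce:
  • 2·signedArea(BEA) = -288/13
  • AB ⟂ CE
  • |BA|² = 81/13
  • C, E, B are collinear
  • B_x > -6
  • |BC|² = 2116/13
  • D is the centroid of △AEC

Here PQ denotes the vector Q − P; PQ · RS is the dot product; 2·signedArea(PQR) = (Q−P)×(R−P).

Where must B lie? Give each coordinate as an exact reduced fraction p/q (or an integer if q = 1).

B = (-66/13, 34/13)

1. B_x = -66/13  [C, E, B are collinear ∩ AB ⟂ CE]
2. B_y = 34/13  [C, E, B are collinear ∩ AB ⟂ CE]
   → B = (-66/13, 34/13)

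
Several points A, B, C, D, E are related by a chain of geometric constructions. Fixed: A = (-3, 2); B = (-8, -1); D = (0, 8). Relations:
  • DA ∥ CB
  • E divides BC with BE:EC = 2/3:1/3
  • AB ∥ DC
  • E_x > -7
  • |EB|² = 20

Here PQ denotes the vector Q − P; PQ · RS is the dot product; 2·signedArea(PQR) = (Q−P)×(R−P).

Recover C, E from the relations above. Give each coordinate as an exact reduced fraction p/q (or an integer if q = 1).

C = (-5, 5)
E = (-6, 3)

1. C_x = -5  [DA ∥ CB ∩ AB ∥ DC]
2. C_y = 5  [DA ∥ CB ∩ AB ∥ DC]
   → C = (-5, 5)
3. E_x = -6  [E divides BC with BE:EC = 2/3:1/3]
4. E_y = 3  [E divides BC with BE:EC = 2/3:1/3]
   → E = (-6, 3)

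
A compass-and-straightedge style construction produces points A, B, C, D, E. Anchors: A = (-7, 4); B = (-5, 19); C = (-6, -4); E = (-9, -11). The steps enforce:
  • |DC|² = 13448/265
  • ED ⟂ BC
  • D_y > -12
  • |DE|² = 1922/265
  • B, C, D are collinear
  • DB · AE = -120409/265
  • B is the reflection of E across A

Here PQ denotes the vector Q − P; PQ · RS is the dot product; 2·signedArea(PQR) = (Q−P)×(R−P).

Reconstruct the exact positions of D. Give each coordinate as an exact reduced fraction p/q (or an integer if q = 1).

D = (-1672/265, -2946/265)

1. D_x = -1672/265  [B, C, D are collinear ∩ ED ⟂ BC]
2. D_y = -2946/265  [B, C, D are collinear ∩ ED ⟂ BC]
   → D = (-1672/265, -2946/265)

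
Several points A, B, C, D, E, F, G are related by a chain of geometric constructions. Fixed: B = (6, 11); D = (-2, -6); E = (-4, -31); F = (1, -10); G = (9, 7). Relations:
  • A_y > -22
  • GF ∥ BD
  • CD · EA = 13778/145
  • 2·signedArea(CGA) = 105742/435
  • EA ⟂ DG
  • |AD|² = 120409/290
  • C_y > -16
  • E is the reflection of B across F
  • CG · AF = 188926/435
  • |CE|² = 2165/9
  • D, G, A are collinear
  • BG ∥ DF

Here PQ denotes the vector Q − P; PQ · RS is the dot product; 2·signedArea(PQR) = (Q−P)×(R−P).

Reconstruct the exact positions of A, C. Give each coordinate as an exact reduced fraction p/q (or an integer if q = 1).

A = (-4397/290, -6251/290)
C = (-5/3, -47/3)

1. A_x = -4397/290  [D, G, A are collinear ∩ EA ⟂ DG]
2. A_y = -6251/290  [D, G, A are collinear ∩ EA ⟂ DG]
   → A = (-4397/290, -6251/290)
3. C_x = -5/3  [CD · EA = 13778/145 ∩ CG · AF = 188926/435]
4. C_y = -47/3  [CD · EA = 13778/145 ∩ CG · AF = 188926/435]
   → C = (-5/3, -47/3)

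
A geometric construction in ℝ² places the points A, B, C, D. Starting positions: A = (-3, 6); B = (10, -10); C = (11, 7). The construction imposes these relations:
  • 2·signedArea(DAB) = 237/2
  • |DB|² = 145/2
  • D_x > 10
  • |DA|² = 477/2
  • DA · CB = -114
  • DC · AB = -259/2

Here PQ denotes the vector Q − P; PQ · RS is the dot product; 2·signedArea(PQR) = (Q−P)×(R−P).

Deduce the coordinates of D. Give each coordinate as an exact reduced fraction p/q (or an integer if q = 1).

D = (21/2, -3/2)

1. D_x = 21/2  [2·signedArea(DAB) = 237/2 ∩ DC · AB = -259/2]
2. D_y = -3/2  [2·signedArea(DAB) = 237/2 ∩ DC · AB = -259/2]
   → D = (21/2, -3/2)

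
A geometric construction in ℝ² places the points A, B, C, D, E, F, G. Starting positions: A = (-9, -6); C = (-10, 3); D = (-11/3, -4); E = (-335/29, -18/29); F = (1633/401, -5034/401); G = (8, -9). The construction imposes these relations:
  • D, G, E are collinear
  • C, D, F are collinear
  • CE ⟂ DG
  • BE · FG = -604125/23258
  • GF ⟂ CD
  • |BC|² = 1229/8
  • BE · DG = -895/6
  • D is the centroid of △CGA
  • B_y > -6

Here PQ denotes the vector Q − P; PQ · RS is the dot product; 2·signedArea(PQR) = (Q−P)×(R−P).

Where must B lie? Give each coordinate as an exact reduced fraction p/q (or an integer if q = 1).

B = (-3/4, -21/4)

1. B_x = -3/4  [BE · DG = -895/6 ∩ BE · FG = -604125/23258]
2. B_y = -21/4  [BE · DG = -895/6 ∩ BE · FG = -604125/23258]
   → B = (-3/4, -21/4)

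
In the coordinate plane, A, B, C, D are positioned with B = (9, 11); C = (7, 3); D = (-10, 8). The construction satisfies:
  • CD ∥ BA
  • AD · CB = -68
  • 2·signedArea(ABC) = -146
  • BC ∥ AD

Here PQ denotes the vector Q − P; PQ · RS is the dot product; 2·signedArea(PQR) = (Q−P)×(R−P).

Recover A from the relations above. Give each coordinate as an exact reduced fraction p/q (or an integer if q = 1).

A = (-8, 16)

1. A_x = -8  [BC ∥ AD ∩ CD ∥ BA]
2. A_y = 16  [BC ∥ AD ∩ CD ∥ BA]
   → A = (-8, 16)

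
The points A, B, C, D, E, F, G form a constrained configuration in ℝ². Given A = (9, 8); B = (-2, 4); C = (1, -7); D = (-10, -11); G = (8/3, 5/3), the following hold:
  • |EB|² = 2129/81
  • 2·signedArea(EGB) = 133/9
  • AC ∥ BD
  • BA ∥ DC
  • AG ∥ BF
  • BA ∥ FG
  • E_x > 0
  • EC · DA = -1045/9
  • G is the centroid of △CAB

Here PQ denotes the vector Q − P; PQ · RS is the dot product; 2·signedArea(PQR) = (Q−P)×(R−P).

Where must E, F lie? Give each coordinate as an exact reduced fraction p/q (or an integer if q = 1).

1. E_x = 5/9  [EC · DA = -1045/9 ∩ 2·signedArea(EGB) = 133/9]
2. E_y = -4/9  [EC · DA = -1045/9 ∩ 2·signedArea(EGB) = 133/9]
   → E = (5/9, -4/9)
3. F_x = -25/3  [BA ∥ FG ∩ AG ∥ BF]
4. F_y = -7/3  [BA ∥ FG ∩ AG ∥ BF]
   → F = (-25/3, -7/3)

E = (5/9, -4/9)
F = (-25/3, -7/3)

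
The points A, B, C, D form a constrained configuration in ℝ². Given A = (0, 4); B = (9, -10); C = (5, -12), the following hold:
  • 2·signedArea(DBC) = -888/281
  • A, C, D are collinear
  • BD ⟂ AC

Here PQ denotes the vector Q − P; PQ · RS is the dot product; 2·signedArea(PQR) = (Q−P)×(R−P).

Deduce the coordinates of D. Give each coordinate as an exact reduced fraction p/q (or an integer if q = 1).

D = (1345/281, -3180/281)

1. D_x = 1345/281  [A, C, D are collinear ∩ BD ⟂ AC]
2. D_y = -3180/281  [A, C, D are collinear ∩ BD ⟂ AC]
   → D = (1345/281, -3180/281)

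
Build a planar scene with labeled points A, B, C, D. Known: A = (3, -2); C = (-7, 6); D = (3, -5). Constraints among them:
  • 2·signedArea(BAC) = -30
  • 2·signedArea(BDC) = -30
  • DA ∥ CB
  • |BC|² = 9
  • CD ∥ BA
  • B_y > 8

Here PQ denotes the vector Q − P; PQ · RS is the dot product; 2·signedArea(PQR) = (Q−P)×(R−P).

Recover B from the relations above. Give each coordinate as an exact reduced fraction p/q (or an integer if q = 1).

1. B_x = -7  [CD ∥ BA ∩ DA ∥ CB]
2. B_y = 9  [CD ∥ BA ∩ DA ∥ CB]
   → B = (-7, 9)

B = (-7, 9)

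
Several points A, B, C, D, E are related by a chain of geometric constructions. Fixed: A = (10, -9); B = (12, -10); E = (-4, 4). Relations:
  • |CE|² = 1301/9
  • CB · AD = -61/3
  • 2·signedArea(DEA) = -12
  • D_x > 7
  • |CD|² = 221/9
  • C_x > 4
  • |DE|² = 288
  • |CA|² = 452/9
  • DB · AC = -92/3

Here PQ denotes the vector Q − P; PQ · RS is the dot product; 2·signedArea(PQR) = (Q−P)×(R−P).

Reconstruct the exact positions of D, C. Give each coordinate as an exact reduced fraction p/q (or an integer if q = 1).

1. D_x = 8  [line 13·x + 14·y + 8 = 0 ∩ |DE|² = 288]
2. D_y = -8  [line 13·x + 14·y + 8 = 0 ∩ |DE|² = 288]
   → D = (8, -8)
3. C_x = 14/3  [line 4·x + -2·y + -82/3 = 0 ∩ |CD|² = 221/9]
4. C_y = -13/3  [line 4·x + -2·y + -82/3 = 0 ∩ |CD|² = 221/9]
   → C = (14/3, -13/3)

C = (14/3, -13/3)
D = (8, -8)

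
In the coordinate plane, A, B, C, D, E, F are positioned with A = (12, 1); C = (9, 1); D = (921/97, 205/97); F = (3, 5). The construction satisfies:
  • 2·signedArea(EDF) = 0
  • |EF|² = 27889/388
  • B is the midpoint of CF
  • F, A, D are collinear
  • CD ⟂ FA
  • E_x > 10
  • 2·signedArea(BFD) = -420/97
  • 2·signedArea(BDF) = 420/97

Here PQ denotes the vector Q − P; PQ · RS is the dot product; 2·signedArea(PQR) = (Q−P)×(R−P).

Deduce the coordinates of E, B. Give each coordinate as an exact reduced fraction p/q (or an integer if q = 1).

1. E_x = 2085/194  [line -280/97·x + -630/97·y + 3990/97 = 0 ∩ |EF|² = 27889/388]
2. E_y = 151/97  [line -280/97·x + -630/97·y + 3990/97 = 0 ∩ |EF|² = 27889/388]
   → E = (2085/194, 151/97)
3. B_x = 6  [B is the midpoint of CF]
4. B_y = 3  [B is the midpoint of CF]
   → B = (6, 3)

B = (6, 3)
E = (2085/194, 151/97)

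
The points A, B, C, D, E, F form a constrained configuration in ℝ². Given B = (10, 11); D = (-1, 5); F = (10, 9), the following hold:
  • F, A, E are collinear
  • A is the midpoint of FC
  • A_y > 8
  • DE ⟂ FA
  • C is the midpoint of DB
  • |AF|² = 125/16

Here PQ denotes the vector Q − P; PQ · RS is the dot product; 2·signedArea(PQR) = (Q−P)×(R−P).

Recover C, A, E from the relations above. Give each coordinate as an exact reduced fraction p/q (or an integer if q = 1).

1. C_x = 9/2  [C is the midpoint of DB]
2. C_y = 8  [C is the midpoint of DB]
   → C = (9/2, 8)
3. A_x = 29/4  [A is the midpoint of FC]
4. A_y = 17/2  [A is the midpoint of FC]
   → A = (29/4, 17/2)
5. E_x = -169/125  [F, A, E are collinear ∩ DE ⟂ FA]
6. E_y = 867/125  [F, A, E are collinear ∩ DE ⟂ FA]
   → E = (-169/125, 867/125)

A = (29/4, 17/2)
C = (9/2, 8)
E = (-169/125, 867/125)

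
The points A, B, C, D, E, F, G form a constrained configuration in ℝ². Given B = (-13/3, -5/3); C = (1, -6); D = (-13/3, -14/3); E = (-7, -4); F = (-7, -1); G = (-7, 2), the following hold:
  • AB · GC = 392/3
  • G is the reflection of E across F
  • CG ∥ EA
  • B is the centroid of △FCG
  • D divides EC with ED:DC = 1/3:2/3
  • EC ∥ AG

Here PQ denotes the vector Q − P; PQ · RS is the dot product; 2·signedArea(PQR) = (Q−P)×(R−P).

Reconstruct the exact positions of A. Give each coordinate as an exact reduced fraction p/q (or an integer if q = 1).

A = (-15, 4)

1. A_x = -15  [EC ∥ AG ∩ CG ∥ EA]
2. A_y = 4  [EC ∥ AG ∩ CG ∥ EA]
   → A = (-15, 4)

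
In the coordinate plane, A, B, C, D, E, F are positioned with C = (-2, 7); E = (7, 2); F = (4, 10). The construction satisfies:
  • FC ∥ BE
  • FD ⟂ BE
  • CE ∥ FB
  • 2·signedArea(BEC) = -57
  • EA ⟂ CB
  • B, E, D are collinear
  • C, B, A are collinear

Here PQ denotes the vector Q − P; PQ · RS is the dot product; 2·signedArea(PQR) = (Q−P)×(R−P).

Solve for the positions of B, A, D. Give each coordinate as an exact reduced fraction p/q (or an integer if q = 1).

A = (1717/229, 1313/229)
B = (13, 5)
D = (39/5, 12/5)

1. B_x = 13  [FC ∥ BE ∩ CE ∥ FB]
2. B_y = 5  [FC ∥ BE ∩ CE ∥ FB]
   → B = (13, 5)
3. A_x = 1717/229  [C, B, A are collinear ∩ EA ⟂ CB]
4. A_y = 1313/229  [C, B, A are collinear ∩ EA ⟂ CB]
   → A = (1717/229, 1313/229)
5. D_x = 39/5  [B, E, D are collinear ∩ FD ⟂ BE]
6. D_y = 12/5  [B, E, D are collinear ∩ FD ⟂ BE]
   → D = (39/5, 12/5)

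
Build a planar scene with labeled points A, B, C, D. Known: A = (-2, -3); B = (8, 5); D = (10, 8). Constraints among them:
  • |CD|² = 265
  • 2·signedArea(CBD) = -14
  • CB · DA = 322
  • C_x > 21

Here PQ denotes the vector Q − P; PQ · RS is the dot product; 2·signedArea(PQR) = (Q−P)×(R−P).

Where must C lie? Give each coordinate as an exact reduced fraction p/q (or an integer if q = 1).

1. C_x = 22  [2·signedArea(CBD) = -14 ∩ CB · DA = 322]
2. C_y = 19  [2·signedArea(CBD) = -14 ∩ CB · DA = 322]
   → C = (22, 19)

C = (22, 19)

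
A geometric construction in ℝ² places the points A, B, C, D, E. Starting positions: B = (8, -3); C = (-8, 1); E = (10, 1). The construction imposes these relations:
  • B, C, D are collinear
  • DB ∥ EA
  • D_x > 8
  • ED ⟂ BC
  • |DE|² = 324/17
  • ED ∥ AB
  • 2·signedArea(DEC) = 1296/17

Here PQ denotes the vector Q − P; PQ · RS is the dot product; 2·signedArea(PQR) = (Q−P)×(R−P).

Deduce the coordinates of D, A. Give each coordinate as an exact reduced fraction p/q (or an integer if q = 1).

A = (154/17, 21/17)
D = (152/17, -55/17)

1. D_x = 152/17  [B, C, D are collinear ∩ ED ⟂ BC]
2. D_y = -55/17  [B, C, D are collinear ∩ ED ⟂ BC]
   → D = (152/17, -55/17)
3. A_x = 154/17  [ED ∥ AB ∩ DB ∥ EA]
4. A_y = 21/17  [ED ∥ AB ∩ DB ∥ EA]
   → A = (154/17, 21/17)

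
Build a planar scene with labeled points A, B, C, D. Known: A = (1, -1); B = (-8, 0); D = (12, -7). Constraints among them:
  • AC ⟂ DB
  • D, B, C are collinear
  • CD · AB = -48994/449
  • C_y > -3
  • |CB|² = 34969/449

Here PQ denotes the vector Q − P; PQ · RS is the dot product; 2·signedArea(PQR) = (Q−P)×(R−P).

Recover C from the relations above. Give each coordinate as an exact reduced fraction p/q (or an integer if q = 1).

C = (148/449, -1309/449)

1. C_x = 148/449  [D, B, C are collinear ∩ AC ⟂ DB]
2. C_y = -1309/449  [D, B, C are collinear ∩ AC ⟂ DB]
   → C = (148/449, -1309/449)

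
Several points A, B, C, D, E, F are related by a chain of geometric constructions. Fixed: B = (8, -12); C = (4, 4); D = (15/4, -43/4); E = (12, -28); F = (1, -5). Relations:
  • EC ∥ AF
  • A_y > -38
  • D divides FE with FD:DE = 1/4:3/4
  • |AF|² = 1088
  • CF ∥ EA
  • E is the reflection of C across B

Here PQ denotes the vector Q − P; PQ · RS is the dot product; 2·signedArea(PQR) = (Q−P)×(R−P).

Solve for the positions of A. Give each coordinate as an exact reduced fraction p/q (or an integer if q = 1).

A = (9, -37)

1. A_x = 9  [EC ∥ AF ∩ CF ∥ EA]
2. A_y = -37  [EC ∥ AF ∩ CF ∥ EA]
   → A = (9, -37)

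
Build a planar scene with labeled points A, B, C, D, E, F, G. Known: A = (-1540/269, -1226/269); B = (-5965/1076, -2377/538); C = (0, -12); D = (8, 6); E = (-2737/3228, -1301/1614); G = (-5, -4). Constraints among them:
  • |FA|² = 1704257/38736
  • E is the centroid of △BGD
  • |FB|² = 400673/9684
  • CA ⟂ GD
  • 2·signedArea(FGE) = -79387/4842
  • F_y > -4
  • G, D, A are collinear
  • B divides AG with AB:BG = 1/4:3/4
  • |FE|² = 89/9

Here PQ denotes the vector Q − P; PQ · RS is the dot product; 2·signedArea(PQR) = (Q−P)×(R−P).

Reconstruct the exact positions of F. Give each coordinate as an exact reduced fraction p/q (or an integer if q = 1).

F = (881/1076, -5605/1614)

1. F_x = 881/1076  [line -5155/1614·x + 13403/3228·y + 41240/2421 = 0 ∩ |FB|² = 400673/9684]
2. F_y = -5605/1614  [line -5155/1614·x + 13403/3228·y + 41240/2421 = 0 ∩ |FB|² = 400673/9684]
   → F = (881/1076, -5605/1614)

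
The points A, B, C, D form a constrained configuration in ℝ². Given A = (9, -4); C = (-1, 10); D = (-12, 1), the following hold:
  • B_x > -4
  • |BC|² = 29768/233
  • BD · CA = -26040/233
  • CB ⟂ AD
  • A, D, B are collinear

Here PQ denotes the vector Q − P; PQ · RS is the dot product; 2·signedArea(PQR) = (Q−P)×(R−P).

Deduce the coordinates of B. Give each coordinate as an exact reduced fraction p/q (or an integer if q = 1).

1. B_x = -843/233  [A, D, B are collinear ∩ CB ⟂ AD]
2. B_y = -232/233  [A, D, B are collinear ∩ CB ⟂ AD]
   → B = (-843/233, -232/233)

B = (-843/233, -232/233)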